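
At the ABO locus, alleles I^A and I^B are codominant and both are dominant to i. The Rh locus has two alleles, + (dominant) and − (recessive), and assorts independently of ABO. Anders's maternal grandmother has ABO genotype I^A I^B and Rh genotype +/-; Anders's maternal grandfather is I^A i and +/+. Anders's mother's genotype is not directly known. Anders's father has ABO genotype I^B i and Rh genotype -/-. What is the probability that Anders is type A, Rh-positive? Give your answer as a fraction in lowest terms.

3/16

Anders's mother's ABO genotype from I^A I^B × I^A i: 1/4 I^A I^A, 1/4 I^A I^B, 1/4 I^A i, 1/4 I^B i.
Crossing each possibility with the father I^B i and summing P(type A): 1/4·1/2 + 1/4·1/4 + 1/4·1/4 + 1/4·0 = 1/4.
Similarly for Rh via the mother's Rh distribution: P(Rh+) = 3/4.
Independent loci: 1/4 × 3/4 = 3/16.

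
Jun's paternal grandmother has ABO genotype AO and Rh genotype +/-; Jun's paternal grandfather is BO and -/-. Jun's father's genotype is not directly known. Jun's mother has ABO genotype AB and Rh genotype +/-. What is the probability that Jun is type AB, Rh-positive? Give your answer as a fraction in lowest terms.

5/32

Jun's father's ABO genotype from AO × BO: 1/4 AB, 1/4 AO, 1/4 BO, 1/4 OO.
Crossing each possibility with the mother AB and summing P(type AB): 1/4·1/2 + 1/4·1/4 + 1/4·1/4 + 1/4·0 = 1/4.
Similarly for Rh via the father's Rh distribution: P(Rh+) = 5/8.
Independent loci: 1/4 × 5/8 = 5/32.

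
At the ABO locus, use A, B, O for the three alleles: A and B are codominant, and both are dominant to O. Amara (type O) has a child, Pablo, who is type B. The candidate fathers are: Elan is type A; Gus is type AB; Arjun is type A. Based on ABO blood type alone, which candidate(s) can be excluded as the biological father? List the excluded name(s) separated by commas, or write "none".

Elan, Arjun

A candidate is excluded only if no genotype consistent with his phenotype could produce a type B child with a type O mother.
Elan (type A): no genotype consistent with that phenotype can produce a type-B child with a type-O mother.
Arjun (type A): no genotype consistent with that phenotype can produce a type-B child with a type-O mother.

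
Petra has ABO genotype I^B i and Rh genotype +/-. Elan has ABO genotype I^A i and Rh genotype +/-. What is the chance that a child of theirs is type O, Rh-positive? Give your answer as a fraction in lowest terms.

ABO cross I^B i × I^A i → offspring phenotypes: 1/4 O, 1/4 A, 1/4 B, 1/4 AB.
Rh cross +/- × +/- → 3/4 Rh+, 1/4 Rh-.
Independent loci: P(type O, Rh-positive) = 1/4 × 3/4 = 3/16.

3/16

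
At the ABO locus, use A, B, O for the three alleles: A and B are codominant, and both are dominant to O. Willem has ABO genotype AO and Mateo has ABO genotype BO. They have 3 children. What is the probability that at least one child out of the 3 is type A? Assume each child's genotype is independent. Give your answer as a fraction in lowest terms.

37/64

ABO cross AO × BO → 1/4 O, 1/4 A, 1/4 B, 1/4 AB.
So P(type A) = 1/4 per child.
P(none) = (3/4)^3 = 27/64; P(at least one) = 1 − 27/64 = 37/64.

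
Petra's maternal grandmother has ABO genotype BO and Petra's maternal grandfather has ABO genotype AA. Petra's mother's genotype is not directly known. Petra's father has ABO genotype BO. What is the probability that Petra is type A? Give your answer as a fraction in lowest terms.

1/4

Petra's mother's ABO genotype from BO × AA: 1/2 AB, 1/2 AO.
Crossing each possibility with the father BO and summing P(type A): 1/2·1/4 + 1/2·1/4 = 1/4.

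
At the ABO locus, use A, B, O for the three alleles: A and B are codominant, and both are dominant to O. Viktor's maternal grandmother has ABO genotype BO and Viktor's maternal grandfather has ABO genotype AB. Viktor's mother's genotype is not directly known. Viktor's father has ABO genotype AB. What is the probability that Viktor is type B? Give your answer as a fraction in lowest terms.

3/8

Viktor's mother's ABO genotype from BO × AB: 1/4 AB, 1/4 AO, 1/4 BB, 1/4 BO.
Crossing each possibility with the father AB and summing P(type B): 1/4·1/4 + 1/4·1/4 + 1/4·1/2 + 1/4·1/2 = 3/8.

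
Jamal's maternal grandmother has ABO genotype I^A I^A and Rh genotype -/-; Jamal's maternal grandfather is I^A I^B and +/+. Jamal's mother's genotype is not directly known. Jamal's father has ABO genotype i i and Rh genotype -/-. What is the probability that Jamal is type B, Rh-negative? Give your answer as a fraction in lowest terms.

Jamal's mother's ABO genotype from I^A I^A × I^A I^B: 1/2 I^A I^A, 1/2 I^A I^B.
Crossing each possibility with the father i i and summing P(type B): 1/2·0 + 1/2·1/2 = 1/4.
Similarly for Rh via the mother's Rh distribution: P(Rh-) = 1/2.
Independent loci: 1/4 × 1/2 = 1/8.

1/8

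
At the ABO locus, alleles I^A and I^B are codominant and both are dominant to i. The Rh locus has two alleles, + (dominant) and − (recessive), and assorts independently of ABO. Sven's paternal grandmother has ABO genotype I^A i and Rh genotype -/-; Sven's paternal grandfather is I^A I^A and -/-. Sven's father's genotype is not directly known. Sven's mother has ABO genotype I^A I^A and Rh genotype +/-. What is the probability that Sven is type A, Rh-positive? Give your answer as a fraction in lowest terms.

1/2

Sven's father's ABO genotype from I^A i × I^A I^A: 1/2 I^A I^A, 1/2 I^A i.
Crossing each possibility with the mother I^A I^A and summing P(type A): 1/2·1 + 1/2·1 = 1.
Similarly for Rh via the father's Rh distribution: P(Rh+) = 1/2.
Independent loci: 1 × 1/2 = 1/2.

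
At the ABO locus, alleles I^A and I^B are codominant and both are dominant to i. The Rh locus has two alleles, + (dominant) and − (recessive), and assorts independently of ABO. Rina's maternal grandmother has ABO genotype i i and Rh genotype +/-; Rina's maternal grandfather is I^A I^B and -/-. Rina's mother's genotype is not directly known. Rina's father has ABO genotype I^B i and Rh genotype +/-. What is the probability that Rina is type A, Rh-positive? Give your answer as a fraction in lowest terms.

Rina's mother's ABO genotype from i i × I^A I^B: 1/2 I^A i, 1/2 I^B i.
Crossing each possibility with the father I^B i and summing P(type A): 1/2·1/4 + 1/2·0 = 1/8.
Similarly for Rh via the mother's Rh distribution: P(Rh+) = 5/8.
Independent loci: 1/8 × 5/8 = 5/64.

5/64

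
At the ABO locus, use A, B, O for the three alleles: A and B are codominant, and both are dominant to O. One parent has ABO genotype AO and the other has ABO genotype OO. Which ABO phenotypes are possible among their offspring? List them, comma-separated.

O, A

Gametes from AO × OO give offspring ABO genotypes AO, OO, i.e. phenotypes O, A.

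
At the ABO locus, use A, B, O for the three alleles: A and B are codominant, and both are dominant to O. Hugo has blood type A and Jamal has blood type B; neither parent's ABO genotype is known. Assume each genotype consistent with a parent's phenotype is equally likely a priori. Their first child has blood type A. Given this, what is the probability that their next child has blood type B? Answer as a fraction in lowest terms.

Possible genotypes: Hugo ∈ {AA, AO}; Jamal ∈ {BB, BO}.
Weight each parental genotype pair by prior × P(type-A child):
  AA × BO: posterior weight 2/3; P(next child type B) = 0.
  AO × BO: posterior weight 1/3; P(next child type B) = 1/4.
Weighted sum = 1/12.

1/12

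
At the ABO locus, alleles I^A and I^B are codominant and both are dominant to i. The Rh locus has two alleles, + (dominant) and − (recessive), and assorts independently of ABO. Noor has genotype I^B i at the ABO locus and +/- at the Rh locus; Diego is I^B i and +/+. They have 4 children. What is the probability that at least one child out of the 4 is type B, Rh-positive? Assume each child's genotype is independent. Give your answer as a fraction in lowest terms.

255/256

ABO cross I^B i × I^B i → 1/4 O, 3/4 B.
Rh cross +/- × +/+ → 1 Rh+; so P(type B, Rh-positive) = 3/4 × 1 = 3/4 per child.
P(none) = (1/4)^4 = 1/256; P(at least one) = 1 − 1/256 = 255/256.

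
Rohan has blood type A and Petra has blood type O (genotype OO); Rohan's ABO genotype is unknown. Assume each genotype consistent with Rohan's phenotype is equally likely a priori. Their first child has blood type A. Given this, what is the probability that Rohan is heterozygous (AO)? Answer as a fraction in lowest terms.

Possible genotypes: Rohan ∈ {AA, AO}; Petra ∈ {OO}.
Weight each parental genotype pair by prior × P(type-A child):
  AA × OO: posterior weight 2/3.
  AO × OO: posterior weight 1/3.
Sum the posterior weight over pairs where Rohan is AO: 1/3.

1/3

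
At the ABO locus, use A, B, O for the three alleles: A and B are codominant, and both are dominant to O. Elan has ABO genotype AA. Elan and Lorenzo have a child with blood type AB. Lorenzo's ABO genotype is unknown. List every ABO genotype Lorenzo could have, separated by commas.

AB, BB, BO

For each candidate genotype of Lorenzo, check whether crossing it with AA can produce every observed child phenotype.
  AA → possible child types {A} ✗
  AB → possible child types {A, AB} ✓
  AO → possible child types {A} ✗
  BB → possible child types {AB} ✓
  BO → possible child types {A, AB} ✓
  OO → possible child types {A} ✗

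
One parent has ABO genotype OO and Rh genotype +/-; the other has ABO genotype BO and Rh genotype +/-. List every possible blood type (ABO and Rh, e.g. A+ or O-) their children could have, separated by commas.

Gametes from OO × BO give offspring ABO genotypes BO, OO, i.e. phenotypes O, B.
Rh cross +/- × +/- → phenotypes Rh+, Rh-.
Combining independently: O+, O-, B+, B-.

O+, O-, B+, B-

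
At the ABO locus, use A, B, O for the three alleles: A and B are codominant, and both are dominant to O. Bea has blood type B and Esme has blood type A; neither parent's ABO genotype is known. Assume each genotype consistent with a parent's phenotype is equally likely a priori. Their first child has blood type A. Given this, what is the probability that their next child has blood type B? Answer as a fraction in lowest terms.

1/12

Possible genotypes: Bea ∈ {BB, BO}; Esme ∈ {AA, AO}.
Weight each parental genotype pair by prior × P(type-A child):
  BO × AA: posterior weight 2/3; P(next child type B) = 0.
  BO × AO: posterior weight 1/3; P(next child type B) = 1/4.
Weighted sum = 1/12.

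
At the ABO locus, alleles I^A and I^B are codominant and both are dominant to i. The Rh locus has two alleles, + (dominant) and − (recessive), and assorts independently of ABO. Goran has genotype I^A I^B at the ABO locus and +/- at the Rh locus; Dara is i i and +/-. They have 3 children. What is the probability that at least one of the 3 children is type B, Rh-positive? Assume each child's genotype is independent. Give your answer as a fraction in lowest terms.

387/512

ABO cross I^A I^B × i i → 1/2 A, 1/2 B.
Rh cross +/- × +/- → 3/4 Rh+, 1/4 Rh-; so P(type B, Rh-positive) = 1/2 × 3/4 = 3/8 per child.
P(none) = (5/8)^3 = 125/512; P(at least one) = 1 − 125/512 = 387/512.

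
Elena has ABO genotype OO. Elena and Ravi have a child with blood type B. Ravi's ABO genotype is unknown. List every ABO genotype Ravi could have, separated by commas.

For each candidate genotype of Ravi, check whether crossing it with OO can produce every observed child phenotype.
  AA → possible child types {A} ✗
  AB → possible child types {A, B} ✓
  AO → possible child types {O, A} ✗
  BB → possible child types {B} ✓
  BO → possible child types {O, B} ✓
  OO → possible child types {O} ✗

AB, BB, BO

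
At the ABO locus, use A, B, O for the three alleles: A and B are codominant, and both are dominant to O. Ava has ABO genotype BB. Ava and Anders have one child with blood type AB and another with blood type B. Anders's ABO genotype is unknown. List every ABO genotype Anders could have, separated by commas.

For each candidate genotype of Anders, check whether crossing it with BB can produce every observed child phenotype.
  AA → possible child types {AB} ✗
  AB → possible child types {B, AB} ✓
  AO → possible child types {B, AB} ✓
  BB → possible child types {B} ✗
  BO → possible child types {B} ✗
  OO → possible child types {B} ✗

AB, AO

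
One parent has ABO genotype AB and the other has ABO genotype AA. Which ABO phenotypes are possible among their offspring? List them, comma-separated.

A, AB

Gametes from AB × AA give offspring ABO genotypes AA, AB, i.e. phenotypes A, AB.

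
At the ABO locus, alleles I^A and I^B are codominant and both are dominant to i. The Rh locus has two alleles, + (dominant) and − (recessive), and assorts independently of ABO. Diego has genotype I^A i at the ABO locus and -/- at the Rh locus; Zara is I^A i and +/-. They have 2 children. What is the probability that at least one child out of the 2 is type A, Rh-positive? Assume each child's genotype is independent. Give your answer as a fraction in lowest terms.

39/64

ABO cross I^A i × I^A i → 1/4 O, 3/4 A.
Rh cross -/- × +/- → 1/2 Rh+, 1/2 Rh-; so P(type A, Rh-positive) = 3/4 × 1/2 = 3/8 per child.
P(none) = (5/8)^2 = 25/64; P(at least one) = 1 − 25/64 = 39/64.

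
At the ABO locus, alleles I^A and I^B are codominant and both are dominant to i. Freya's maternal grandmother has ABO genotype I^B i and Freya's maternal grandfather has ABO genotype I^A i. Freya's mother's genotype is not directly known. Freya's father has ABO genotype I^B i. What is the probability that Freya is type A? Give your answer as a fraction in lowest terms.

1/8

Freya's mother's ABO genotype from I^B i × I^A i: 1/4 I^A I^B, 1/4 I^A i, 1/4 I^B i, 1/4 i i.
Crossing each possibility with the father I^B i and summing P(type A): 1/4·1/4 + 1/4·1/4 + 1/4·0 + 1/4·0 = 1/8.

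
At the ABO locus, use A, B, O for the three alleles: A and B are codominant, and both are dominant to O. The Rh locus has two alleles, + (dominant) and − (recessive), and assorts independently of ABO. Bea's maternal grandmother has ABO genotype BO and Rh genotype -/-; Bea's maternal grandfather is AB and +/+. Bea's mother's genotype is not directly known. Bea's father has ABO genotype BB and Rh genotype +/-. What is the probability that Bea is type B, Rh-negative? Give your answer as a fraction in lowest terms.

3/16

Bea's mother's ABO genotype from BO × AB: 1/4 AB, 1/4 AO, 1/4 BB, 1/4 BO.
Crossing each possibility with the father BB and summing P(type B): 1/4·1/2 + 1/4·1/2 + 1/4·1 + 1/4·1 = 3/4.
Similarly for Rh via the mother's Rh distribution: P(Rh-) = 1/4.
Independent loci: 3/4 × 1/4 = 3/16.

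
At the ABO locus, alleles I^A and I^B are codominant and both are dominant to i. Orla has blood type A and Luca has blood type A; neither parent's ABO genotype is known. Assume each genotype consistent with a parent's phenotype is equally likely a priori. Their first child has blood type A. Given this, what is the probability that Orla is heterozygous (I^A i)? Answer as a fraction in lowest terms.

Possible genotypes: Orla ∈ {I^A I^A, I^A i}; Luca ∈ {I^A I^A, I^A i}.
Weight each parental genotype pair by prior × P(type-A child):
  I^A I^A × I^A I^A: posterior weight 4/15.
  I^A I^A × I^A i: posterior weight 4/15.
  I^A i × I^A I^A: posterior weight 4/15.
  I^A i × I^A i: posterior weight 1/5.
Sum the posterior weight over pairs where Orla is I^A i: 7/15.

7/15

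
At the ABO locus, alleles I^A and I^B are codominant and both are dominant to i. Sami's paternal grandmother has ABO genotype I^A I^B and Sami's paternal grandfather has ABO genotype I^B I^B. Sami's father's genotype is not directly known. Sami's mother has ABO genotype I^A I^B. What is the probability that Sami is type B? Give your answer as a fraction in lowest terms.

Sami's father's ABO genotype from I^A I^B × I^B I^B: 1/2 I^A I^B, 1/2 I^B I^B.
Crossing each possibility with the mother I^A I^B and summing P(type B): 1/2·1/4 + 1/2·1/2 = 3/8.

3/8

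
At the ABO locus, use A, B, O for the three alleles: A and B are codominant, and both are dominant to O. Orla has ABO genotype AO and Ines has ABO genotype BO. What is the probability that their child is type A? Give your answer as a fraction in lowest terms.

1/4

ABO cross AO × BO → offspring phenotypes: 1/4 O, 1/4 A, 1/4 B, 1/4 AB.
So P(type A) = 1/4.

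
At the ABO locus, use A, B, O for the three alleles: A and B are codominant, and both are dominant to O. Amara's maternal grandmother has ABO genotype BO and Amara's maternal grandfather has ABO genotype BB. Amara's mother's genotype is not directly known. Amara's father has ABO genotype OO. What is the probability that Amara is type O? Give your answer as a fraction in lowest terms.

Amara's mother's ABO genotype from BO × BB: 1/2 BB, 1/2 BO.
Crossing each possibility with the father OO and summing P(type O): 1/2·0 + 1/2·1/2 = 1/4.

1/4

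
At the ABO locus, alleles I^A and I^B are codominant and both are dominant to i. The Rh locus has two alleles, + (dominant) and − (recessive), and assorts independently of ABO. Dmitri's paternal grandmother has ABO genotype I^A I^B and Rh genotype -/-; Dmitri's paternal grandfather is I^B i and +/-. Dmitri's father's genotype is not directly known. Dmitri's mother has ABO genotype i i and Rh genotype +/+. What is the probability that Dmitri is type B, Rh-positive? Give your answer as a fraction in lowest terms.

Dmitri's father's ABO genotype from I^A I^B × I^B i: 1/4 I^A I^B, 1/4 I^A i, 1/4 I^B I^B, 1/4 I^B i.
Crossing each possibility with the mother i i and summing P(type B): 1/4·1/2 + 1/4·0 + 1/4·1 + 1/4·1/2 = 1/2.
Similarly for Rh via the father's Rh distribution: P(Rh+) = 1.
Independent loci: 1/2 × 1 = 1/2.

1/2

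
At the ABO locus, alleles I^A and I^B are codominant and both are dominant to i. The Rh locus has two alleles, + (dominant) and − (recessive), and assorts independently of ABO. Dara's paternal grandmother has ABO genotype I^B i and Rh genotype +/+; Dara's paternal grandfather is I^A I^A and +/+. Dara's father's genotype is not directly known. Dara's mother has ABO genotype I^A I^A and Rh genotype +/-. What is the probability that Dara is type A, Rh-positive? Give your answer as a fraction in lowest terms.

3/4

Dara's father's ABO genotype from I^B i × I^A I^A: 1/2 I^A I^B, 1/2 I^A i.
Crossing each possibility with the mother I^A I^A and summing P(type A): 1/2·1/2 + 1/2·1 = 3/4.
Similarly for Rh via the father's Rh distribution: P(Rh+) = 1.
Independent loci: 3/4 × 1 = 3/4.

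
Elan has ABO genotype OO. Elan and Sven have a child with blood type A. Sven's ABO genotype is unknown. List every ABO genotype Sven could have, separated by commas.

AA, AB, AO

For each candidate genotype of Sven, check whether crossing it with OO can produce every observed child phenotype.
  AA → possible child types {A} ✓
  AB → possible child types {A, B} ✓
  AO → possible child types {O, A} ✓
  BB → possible child types {B} ✗
  BO → possible child types {O, B} ✗
  OO → possible child types {O} ✗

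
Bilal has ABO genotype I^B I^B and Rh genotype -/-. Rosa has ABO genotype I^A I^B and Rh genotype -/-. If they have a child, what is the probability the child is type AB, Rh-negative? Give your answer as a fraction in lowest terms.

1/2

ABO cross I^B I^B × I^A I^B → offspring phenotypes: 1/2 B, 1/2 AB.
Rh cross -/- × -/- → 1 Rh-.
Independent loci: P(type AB, Rh-negative) = 1/2 × 1 = 1/2.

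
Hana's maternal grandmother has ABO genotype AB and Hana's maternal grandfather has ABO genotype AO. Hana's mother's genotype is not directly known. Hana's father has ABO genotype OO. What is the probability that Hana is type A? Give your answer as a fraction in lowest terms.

Hana's mother's ABO genotype from AB × AO: 1/4 AA, 1/4 AB, 1/4 AO, 1/4 BO.
Crossing each possibility with the father OO and summing P(type A): 1/4·1 + 1/4·1/2 + 1/4·1/2 + 1/4·0 = 1/2.

1/2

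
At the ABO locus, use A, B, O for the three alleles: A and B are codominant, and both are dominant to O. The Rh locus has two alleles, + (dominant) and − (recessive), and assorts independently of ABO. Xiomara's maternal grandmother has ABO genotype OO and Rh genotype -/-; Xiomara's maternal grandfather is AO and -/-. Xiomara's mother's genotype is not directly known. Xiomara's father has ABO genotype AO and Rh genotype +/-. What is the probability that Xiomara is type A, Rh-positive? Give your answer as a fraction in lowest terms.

5/16

Xiomara's mother's ABO genotype from OO × AO: 1/2 AO, 1/2 OO.
Crossing each possibility with the father AO and summing P(type A): 1/2·3/4 + 1/2·1/2 = 5/8.
Similarly for Rh via the mother's Rh distribution: P(Rh+) = 1/2.
Independent loci: 5/8 × 1/2 = 5/16.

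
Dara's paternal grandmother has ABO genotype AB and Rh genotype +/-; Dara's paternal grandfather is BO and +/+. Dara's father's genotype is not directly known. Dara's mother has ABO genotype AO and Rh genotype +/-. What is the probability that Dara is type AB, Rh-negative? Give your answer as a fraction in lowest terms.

Dara's father's ABO genotype from AB × BO: 1/4 AB, 1/4 AO, 1/4 BB, 1/4 BO.
Crossing each possibility with the mother AO and summing P(type AB): 1/4·1/4 + 1/4·0 + 1/4·1/2 + 1/4·1/4 = 1/4.
Similarly for Rh via the father's Rh distribution: P(Rh-) = 1/8.
Independent loci: 1/4 × 1/8 = 1/32.

1/32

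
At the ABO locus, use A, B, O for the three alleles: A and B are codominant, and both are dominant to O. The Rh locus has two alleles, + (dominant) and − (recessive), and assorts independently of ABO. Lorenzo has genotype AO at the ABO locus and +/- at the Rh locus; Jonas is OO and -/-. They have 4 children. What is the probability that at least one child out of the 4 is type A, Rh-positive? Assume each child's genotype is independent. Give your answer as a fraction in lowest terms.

ABO cross AO × OO → 1/2 O, 1/2 A.
Rh cross +/- × -/- → 1/2 Rh+, 1/2 Rh-; so P(type A, Rh-positive) = 1/2 × 1/2 = 1/4 per child.
P(none) = (3/4)^4 = 81/256; P(at least one) = 1 − 81/256 = 175/256.

175/256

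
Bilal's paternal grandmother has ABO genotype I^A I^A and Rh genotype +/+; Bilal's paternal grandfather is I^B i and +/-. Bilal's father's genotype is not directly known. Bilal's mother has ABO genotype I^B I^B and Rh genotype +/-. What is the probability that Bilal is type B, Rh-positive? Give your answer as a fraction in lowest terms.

7/16

Bilal's father's ABO genotype from I^A I^A × I^B i: 1/2 I^A I^B, 1/2 I^A i.
Crossing each possibility with the mother I^B I^B and summing P(type B): 1/2·1/2 + 1/2·1/2 = 1/2.
Similarly for Rh via the father's Rh distribution: P(Rh+) = 7/8.
Independent loci: 1/2 × 7/8 = 7/16.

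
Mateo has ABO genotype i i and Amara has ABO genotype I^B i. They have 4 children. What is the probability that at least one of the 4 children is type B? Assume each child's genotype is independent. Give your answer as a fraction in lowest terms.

15/16

ABO cross i i × I^B i → 1/2 O, 1/2 B.
So P(type B) = 1/2 per child.
P(none) = (1/2)^4 = 1/16; P(at least one) = 1 − 1/16 = 15/16.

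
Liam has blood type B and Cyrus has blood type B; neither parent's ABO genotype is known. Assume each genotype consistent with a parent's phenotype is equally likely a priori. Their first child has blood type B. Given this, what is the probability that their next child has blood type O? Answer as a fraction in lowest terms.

Possible genotypes: Liam ∈ {BB, BO}; Cyrus ∈ {BB, BO}.
Weight each parental genotype pair by prior × P(type-B child):
  BB × BB: posterior weight 4/15; P(next child type O) = 0.
  BB × BO: posterior weight 4/15; P(next child type O) = 0.
  BO × BB: posterior weight 4/15; P(next child type O) = 0.
  BO × BO: posterior weight 1/5; P(next child type O) = 1/4.
Weighted sum = 1/20.

1/20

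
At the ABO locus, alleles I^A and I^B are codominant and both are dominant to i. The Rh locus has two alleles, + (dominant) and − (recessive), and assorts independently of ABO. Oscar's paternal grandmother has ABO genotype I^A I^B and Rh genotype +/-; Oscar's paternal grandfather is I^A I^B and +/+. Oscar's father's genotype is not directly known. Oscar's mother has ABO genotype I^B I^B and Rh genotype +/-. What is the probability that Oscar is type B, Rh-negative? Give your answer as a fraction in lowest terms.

1/16

Oscar's father's ABO genotype from I^A I^B × I^A I^B: 1/4 I^A I^A, 1/2 I^A I^B, 1/4 I^B I^B.
Crossing each possibility with the mother I^B I^B and summing P(type B): 1/4·0 + 1/2·1/2 + 1/4·1 = 1/2.
Similarly for Rh via the father's Rh distribution: P(Rh-) = 1/8.
Independent loci: 1/2 × 1/8 = 1/16.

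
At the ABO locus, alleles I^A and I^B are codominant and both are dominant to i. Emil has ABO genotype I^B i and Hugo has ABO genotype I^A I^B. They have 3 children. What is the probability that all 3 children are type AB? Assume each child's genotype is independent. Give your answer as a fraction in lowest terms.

1/64

ABO cross I^B i × I^A I^B → 1/4 A, 1/2 B, 1/4 AB.
So P(type AB) = 1/4 per child.
All 3 independent: (1/4)^3 = 1/64.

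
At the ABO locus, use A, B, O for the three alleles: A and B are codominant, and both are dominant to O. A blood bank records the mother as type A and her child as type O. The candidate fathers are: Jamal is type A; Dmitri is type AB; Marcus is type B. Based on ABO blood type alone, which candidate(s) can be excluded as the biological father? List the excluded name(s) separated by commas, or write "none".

A candidate is excluded only if no genotype consistent with his phenotype could produce a type O child with a type A mother.
Dmitri (type AB): no genotype consistent with that phenotype can produce a type-O child with a type-A mother.

Dmitri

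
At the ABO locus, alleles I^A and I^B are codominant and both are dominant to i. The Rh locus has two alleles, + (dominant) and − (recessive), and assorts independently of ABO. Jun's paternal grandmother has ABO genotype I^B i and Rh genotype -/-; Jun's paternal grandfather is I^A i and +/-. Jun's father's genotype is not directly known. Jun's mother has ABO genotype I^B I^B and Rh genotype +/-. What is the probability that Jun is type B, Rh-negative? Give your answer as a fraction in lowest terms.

Jun's father's ABO genotype from I^B i × I^A i: 1/4 I^A I^B, 1/4 I^A i, 1/4 I^B i, 1/4 i i.
Crossing each possibility with the mother I^B I^B and summing P(type B): 1/4·1/2 + 1/4·1/2 + 1/4·1 + 1/4·1 = 3/4.
Similarly for Rh via the father's Rh distribution: P(Rh-) = 3/8.
Independent loci: 3/4 × 3/8 = 9/32.

9/32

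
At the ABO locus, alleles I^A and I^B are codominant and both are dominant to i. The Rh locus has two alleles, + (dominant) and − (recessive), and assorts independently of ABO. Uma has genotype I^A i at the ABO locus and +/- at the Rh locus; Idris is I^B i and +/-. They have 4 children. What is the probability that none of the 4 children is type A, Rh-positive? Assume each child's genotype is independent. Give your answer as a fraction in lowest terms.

ABO cross I^A i × I^B i → 1/4 O, 1/4 A, 1/4 B, 1/4 AB.
Rh cross +/- × +/- → 3/4 Rh+, 1/4 Rh-; so P(type A, Rh-positive) = 1/4 × 3/4 = 3/16 per child.
P(not type A, Rh-positive) = 13/16 for one child; (13/16)^4 = 28561/65536.

28561/65536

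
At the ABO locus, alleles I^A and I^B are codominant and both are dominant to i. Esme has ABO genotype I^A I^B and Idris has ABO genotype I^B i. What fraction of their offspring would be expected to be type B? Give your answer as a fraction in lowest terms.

1/2

ABO cross I^A I^B × I^B i → offspring phenotypes: 1/4 A, 1/2 B, 1/4 AB.
So P(type B) = 1/2.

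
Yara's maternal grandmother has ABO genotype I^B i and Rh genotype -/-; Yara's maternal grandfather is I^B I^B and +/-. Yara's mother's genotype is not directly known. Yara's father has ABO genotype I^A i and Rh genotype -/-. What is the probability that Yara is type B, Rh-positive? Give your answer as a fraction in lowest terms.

3/32

Yara's mother's ABO genotype from I^B i × I^B I^B: 1/2 I^B I^B, 1/2 I^B i.
Crossing each possibility with the father I^A i and summing P(type B): 1/2·1/2 + 1/2·1/4 = 3/8.
Similarly for Rh via the mother's Rh distribution: P(Rh+) = 1/4.
Independent loci: 3/8 × 1/4 = 3/32.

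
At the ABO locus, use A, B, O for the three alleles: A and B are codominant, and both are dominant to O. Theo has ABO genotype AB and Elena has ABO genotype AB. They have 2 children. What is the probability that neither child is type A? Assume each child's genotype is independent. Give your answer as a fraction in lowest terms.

9/16

ABO cross AB × AB → 1/4 A, 1/4 B, 1/2 AB.
So P(type A) = 1/4 per child.
P(not type A) = 3/4 for one child; (3/4)^2 = 9/16.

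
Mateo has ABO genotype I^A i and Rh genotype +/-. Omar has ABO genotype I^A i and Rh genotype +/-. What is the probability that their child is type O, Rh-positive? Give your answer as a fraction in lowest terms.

3/16

ABO cross I^A i × I^A i → offspring phenotypes: 1/4 O, 3/4 A.
Rh cross +/- × +/- → 3/4 Rh+, 1/4 Rh-.
Independent loci: P(type O, Rh-positive) = 1/4 × 3/4 = 3/16.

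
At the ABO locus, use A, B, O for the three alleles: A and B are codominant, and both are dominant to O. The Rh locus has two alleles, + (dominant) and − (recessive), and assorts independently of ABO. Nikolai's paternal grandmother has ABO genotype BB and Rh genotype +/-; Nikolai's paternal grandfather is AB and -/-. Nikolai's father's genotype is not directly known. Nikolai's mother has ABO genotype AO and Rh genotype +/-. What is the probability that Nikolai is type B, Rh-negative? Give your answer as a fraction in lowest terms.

9/64

Nikolai's father's ABO genotype from BB × AB: 1/2 AB, 1/2 BB.
Crossing each possibility with the mother AO and summing P(type B): 1/2·1/4 + 1/2·1/2 = 3/8.
Similarly for Rh via the father's Rh distribution: P(Rh-) = 3/8.
Independent loci: 3/8 × 3/8 = 9/64.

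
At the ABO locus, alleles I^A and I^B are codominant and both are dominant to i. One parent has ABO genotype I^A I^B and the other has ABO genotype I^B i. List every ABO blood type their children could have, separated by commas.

Gametes from I^A I^B × I^B i give offspring ABO genotypes I^A I^B, I^A i, I^B I^B, I^B i, i.e. phenotypes A, B, AB.

A, B, AB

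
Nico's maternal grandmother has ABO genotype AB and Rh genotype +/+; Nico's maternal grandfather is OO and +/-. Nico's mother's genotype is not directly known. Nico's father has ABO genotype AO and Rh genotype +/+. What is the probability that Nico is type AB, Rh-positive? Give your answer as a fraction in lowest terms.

1/8

Nico's mother's ABO genotype from AB × OO: 1/2 AO, 1/2 BO.
Crossing each possibility with the father AO and summing P(type AB): 1/2·0 + 1/2·1/4 = 1/8.
Similarly for Rh via the mother's Rh distribution: P(Rh+) = 1.
Independent loci: 1/8 × 1 = 1/8.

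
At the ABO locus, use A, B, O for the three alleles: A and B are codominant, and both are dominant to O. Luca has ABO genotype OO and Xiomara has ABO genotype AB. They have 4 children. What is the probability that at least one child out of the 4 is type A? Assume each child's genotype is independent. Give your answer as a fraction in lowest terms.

ABO cross OO × AB → 1/2 A, 1/2 B.
So P(type A) = 1/2 per child.
P(none) = (1/2)^4 = 1/16; P(at least one) = 1 − 1/16 = 15/16.

15/16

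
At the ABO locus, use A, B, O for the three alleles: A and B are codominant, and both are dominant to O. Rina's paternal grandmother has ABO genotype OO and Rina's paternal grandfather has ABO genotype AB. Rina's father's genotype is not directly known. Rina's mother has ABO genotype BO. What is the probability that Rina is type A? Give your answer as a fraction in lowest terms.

1/8

Rina's father's ABO genotype from OO × AB: 1/2 AO, 1/2 BO.
Crossing each possibility with the mother BO and summing P(type A): 1/2·1/4 + 1/2·0 = 1/8.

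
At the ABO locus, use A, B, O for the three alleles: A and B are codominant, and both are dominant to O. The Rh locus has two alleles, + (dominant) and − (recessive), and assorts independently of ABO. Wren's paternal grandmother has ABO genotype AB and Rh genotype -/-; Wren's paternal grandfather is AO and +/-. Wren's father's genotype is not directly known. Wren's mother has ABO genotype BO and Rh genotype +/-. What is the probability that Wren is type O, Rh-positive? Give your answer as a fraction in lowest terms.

Wren's father's ABO genotype from AB × AO: 1/4 AA, 1/4 AB, 1/4 AO, 1/4 BO.
Crossing each possibility with the mother BO and summing P(type O): 1/4·0 + 1/4·0 + 1/4·1/4 + 1/4·1/4 = 1/8.
Similarly for Rh via the father's Rh distribution: P(Rh+) = 5/8.
Independent loci: 1/8 × 5/8 = 5/64.

5/64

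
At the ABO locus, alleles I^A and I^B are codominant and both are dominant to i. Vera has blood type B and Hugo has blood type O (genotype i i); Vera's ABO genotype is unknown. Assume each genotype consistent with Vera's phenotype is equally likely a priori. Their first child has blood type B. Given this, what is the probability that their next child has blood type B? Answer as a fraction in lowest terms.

5/6

Possible genotypes: Vera ∈ {I^B I^B, I^B i}; Hugo ∈ {i i}.
Weight each parental genotype pair by prior × P(type-B child):
  I^B I^B × i i: posterior weight 2/3; P(next child type B) = 1.
  I^B i × i i: posterior weight 1/3; P(next child type B) = 1/2.
Weighted sum = 5/6.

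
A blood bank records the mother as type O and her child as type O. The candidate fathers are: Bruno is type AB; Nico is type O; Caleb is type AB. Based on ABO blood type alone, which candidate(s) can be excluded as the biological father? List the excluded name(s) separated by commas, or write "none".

A candidate is excluded only if no genotype consistent with his phenotype could produce a type O child with a type O mother.
Bruno (type AB): no genotype consistent with that phenotype can produce a type-O child with a type-O mother.
Caleb (type AB): no genotype consistent with that phenotype can produce a type-O child with a type-O mother.

Bruno, Caleb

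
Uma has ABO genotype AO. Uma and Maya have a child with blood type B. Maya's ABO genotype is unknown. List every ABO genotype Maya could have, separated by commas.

For each candidate genotype of Maya, check whether crossing it with AO can produce every observed child phenotype.
  AA → possible child types {A} ✗
  AB → possible child types {A, B, AB} ✓
  AO → possible child types {O, A} ✗
  BB → possible child types {B, AB} ✓
  BO → possible child types {O, A, B, AB} ✓
  OO → possible child types {O, A} ✗

AB, BB, BO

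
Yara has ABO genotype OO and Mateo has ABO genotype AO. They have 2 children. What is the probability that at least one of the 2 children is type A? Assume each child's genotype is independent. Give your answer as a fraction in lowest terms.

3/4

ABO cross OO × AO → 1/2 O, 1/2 A.
So P(type A) = 1/2 per child.
P(none) = (1/2)^2 = 1/4; P(at least one) = 1 − 1/4 = 3/4.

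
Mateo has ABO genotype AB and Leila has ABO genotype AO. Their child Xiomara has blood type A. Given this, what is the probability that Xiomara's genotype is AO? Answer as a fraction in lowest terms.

1/2

Cross AB × AO → 1/4 AA, 1/4 AB, 1/4 AO, 1/4 BO.
Type-A genotypes among offspring: AA (1/4), AO (1/4); total 1/2.
P(AO | type A) = (1/4) / (1/2) = 1/2.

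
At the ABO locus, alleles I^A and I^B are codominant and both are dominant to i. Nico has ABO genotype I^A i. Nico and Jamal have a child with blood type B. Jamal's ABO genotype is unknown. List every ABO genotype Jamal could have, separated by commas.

I^A I^B, I^B I^B, I^B i

For each candidate genotype of Jamal, check whether crossing it with I^A i can produce every observed child phenotype.
  I^A I^A → possible child types {A} ✗
  I^A I^B → possible child types {A, B, AB} ✓
  I^A i → possible child types {O, A} ✗
  I^B I^B → possible child types {B, AB} ✓
  I^B i → possible child types {O, A, B, AB} ✓
  i i → possible child types {O, A} ✗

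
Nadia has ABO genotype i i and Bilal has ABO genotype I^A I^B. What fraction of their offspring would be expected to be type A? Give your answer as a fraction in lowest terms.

1/2

ABO cross i i × I^A I^B → offspring phenotypes: 1/2 A, 1/2 B.
So P(type A) = 1/2.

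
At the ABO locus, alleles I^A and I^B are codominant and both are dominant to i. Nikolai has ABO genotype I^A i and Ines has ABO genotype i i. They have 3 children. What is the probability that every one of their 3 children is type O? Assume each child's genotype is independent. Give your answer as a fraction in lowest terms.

1/8

ABO cross I^A i × i i → 1/2 O, 1/2 A.
So P(type O) = 1/2 per child.
All 3 independent: (1/2)^3 = 1/8.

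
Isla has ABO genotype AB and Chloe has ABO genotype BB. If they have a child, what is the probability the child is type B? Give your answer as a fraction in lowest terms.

1/2

ABO cross AB × BB → offspring phenotypes: 1/2 B, 1/2 AB.
So P(type B) = 1/2.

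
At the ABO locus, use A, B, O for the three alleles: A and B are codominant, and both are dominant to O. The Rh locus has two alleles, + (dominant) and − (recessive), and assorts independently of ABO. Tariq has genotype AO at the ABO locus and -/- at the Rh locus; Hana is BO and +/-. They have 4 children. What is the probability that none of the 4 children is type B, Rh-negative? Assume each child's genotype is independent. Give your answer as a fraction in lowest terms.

ABO cross AO × BO → 1/4 O, 1/4 A, 1/4 B, 1/4 AB.
Rh cross -/- × +/- → 1/2 Rh+, 1/2 Rh-; so P(type B, Rh-negative) = 1/4 × 1/2 = 1/8 per child.
P(not type B, Rh-negative) = 7/8 for one child; (7/8)^4 = 2401/4096.

2401/4096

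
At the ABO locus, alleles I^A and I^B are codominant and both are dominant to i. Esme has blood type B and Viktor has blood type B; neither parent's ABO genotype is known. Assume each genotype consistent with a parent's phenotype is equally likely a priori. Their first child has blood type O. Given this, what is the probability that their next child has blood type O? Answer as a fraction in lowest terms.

1/4

Possible genotypes: Esme ∈ {I^B I^B, I^B i}; Viktor ∈ {I^B I^B, I^B i}.
Weight each parental genotype pair by prior × P(type-O child):
  I^B i × I^B i: posterior weight 1; P(next child type O) = 1/4.
Weighted sum = 1/4.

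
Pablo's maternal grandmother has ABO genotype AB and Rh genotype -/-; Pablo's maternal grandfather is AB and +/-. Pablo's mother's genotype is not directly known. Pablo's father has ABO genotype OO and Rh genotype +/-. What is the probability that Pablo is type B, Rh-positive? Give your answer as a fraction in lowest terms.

Pablo's mother's ABO genotype from AB × AB: 1/4 AA, 1/2 AB, 1/4 BB.
Crossing each possibility with the father OO and summing P(type B): 1/4·0 + 1/2·1/2 + 1/4·1 = 1/2.
Similarly for Rh via the mother's Rh distribution: P(Rh+) = 5/8.
Independent loci: 1/2 × 5/8 = 5/16.

5/16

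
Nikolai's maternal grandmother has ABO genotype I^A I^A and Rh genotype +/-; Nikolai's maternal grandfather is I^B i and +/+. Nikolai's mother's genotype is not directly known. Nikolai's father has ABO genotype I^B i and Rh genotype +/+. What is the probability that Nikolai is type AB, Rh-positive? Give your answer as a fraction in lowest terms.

1/4

Nikolai's mother's ABO genotype from I^A I^A × I^B i: 1/2 I^A I^B, 1/2 I^A i.
Crossing each possibility with the father I^B i and summing P(type AB): 1/2·1/4 + 1/2·1/4 = 1/4.
Similarly for Rh via the mother's Rh distribution: P(Rh+) = 1.
Independent loci: 1/4 × 1 = 1/4.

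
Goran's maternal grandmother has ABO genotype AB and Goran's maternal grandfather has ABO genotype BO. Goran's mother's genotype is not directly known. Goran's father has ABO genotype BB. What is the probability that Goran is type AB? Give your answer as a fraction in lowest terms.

1/4

Goran's mother's ABO genotype from AB × BO: 1/4 AB, 1/4 AO, 1/4 BB, 1/4 BO.
Crossing each possibility with the father BB and summing P(type AB): 1/4·1/2 + 1/4·1/2 + 1/4·0 + 1/4·0 = 1/4.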